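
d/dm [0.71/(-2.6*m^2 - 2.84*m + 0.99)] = (3.692*m + 2.0164)/(2.6*m^2 + 2.84*m - 0.99)^2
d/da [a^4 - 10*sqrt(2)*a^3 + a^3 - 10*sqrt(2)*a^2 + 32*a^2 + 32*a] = 4*a^3 - 30*sqrt(2)*a^2 + 3*a^2 - 20*sqrt(2)*a + 64*a + 32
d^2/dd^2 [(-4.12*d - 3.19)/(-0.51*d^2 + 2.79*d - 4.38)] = ((19.7358 - 12.6072*d)*(0.51*d^2 - 2.79*d + 4.38) + (1.02*d - 2.79)*(2.04*d - 5.58)*(4.12*d + 3.19))/(0.51*d^2 - 2.79*d + 4.38)^3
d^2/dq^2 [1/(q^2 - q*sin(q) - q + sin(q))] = ((q^2 - q*sin(q) - q + sin(q))*(-q*sin(q) + sin(q) + 2*cos(q) - 2) + 2*(q*cos(q) - 2*q - sqrt(2)*cos(q + pi/4) + 1)^2)/((q - 1)^3*(q - sin(q))^3)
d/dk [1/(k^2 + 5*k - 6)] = (-2*k - 5)/(k^2 + 5*k - 6)^2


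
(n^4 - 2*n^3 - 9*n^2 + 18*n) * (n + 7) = n^5 + 5*n^4 - 23*n^3 - 45*n^2 + 126*n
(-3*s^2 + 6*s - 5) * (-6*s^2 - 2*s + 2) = 18*s^4 - 30*s^3 + 12*s^2 + 22*s - 10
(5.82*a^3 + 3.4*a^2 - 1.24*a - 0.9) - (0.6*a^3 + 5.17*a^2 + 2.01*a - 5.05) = 5.22*a^3 - 1.77*a^2 - 3.25*a + 4.15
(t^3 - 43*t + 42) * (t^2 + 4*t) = t^5 + 4*t^4 - 43*t^3 - 130*t^2 + 168*t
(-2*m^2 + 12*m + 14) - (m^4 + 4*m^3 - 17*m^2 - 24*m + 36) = -m^4 - 4*m^3 + 15*m^2 + 36*m - 22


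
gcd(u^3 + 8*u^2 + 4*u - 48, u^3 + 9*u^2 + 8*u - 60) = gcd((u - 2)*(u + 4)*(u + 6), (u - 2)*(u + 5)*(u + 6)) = u^2 + 4*u - 12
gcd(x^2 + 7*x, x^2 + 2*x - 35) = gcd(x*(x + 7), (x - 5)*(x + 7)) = x + 7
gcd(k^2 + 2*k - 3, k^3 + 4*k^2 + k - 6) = k^2 + 2*k - 3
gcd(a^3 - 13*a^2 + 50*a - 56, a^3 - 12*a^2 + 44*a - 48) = a^2 - 6*a + 8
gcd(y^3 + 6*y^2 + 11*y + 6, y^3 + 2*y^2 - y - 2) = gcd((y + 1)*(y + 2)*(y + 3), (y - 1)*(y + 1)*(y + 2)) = y^2 + 3*y + 2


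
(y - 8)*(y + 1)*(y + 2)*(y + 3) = y^4 - 2*y^3 - 37*y^2 - 82*y - 48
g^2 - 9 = (g - 3)*(g + 3)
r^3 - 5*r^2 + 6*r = r*(r - 3)*(r - 2)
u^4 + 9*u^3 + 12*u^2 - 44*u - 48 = (u - 2)*(u + 1)*(u + 4)*(u + 6)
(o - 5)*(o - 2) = o^2 - 7*o + 10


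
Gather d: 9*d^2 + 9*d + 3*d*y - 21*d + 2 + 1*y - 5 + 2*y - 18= 9*d^2 + d*(3*y - 12) + 3*y - 21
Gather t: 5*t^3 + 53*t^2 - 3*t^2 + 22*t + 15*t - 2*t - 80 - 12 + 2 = 5*t^3 + 50*t^2 + 35*t - 90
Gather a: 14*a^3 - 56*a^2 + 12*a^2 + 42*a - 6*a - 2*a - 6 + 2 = 14*a^3 - 44*a^2 + 34*a - 4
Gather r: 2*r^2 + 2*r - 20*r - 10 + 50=2*r^2 - 18*r + 40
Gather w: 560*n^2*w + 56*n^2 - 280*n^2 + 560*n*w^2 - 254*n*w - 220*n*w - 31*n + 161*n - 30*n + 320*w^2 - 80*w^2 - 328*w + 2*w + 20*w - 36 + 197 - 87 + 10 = -224*n^2 + 100*n + w^2*(560*n + 240) + w*(560*n^2 - 474*n - 306) + 84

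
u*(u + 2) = u^2 + 2*u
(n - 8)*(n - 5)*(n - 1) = n^3 - 14*n^2 + 53*n - 40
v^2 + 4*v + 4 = (v + 2)^2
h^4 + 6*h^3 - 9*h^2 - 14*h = h*(h - 2)*(h + 1)*(h + 7)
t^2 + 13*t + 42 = (t + 6)*(t + 7)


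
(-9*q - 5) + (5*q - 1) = -4*q - 6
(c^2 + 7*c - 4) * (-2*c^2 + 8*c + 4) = -2*c^4 - 6*c^3 + 68*c^2 - 4*c - 16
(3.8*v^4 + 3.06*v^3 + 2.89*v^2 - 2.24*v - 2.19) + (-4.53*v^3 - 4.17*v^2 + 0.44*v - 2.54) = 3.8*v^4 - 1.47*v^3 - 1.28*v^2 - 1.8*v - 4.73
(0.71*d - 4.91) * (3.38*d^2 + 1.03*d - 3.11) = 2.3998*d^3 - 15.8645*d^2 - 7.2654*d + 15.2701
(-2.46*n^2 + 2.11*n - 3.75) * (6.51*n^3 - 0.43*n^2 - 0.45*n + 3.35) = -16.0146*n^5 + 14.7939*n^4 - 24.2128*n^3 - 7.578*n^2 + 8.756*n - 12.5625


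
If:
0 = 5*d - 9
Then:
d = 9/5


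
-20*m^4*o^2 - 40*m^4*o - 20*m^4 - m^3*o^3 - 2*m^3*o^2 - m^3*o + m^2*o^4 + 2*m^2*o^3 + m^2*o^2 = (-5*m + o)*(4*m + o)*(m*o + m)^2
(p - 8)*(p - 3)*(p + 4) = p^3 - 7*p^2 - 20*p + 96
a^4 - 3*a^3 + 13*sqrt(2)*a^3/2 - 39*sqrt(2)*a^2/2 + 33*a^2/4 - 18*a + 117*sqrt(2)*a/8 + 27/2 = (a - 3/2)^2*(a + sqrt(2)/2)*(a + 6*sqrt(2))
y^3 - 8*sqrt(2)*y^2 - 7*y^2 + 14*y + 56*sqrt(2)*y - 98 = (y - 7)*(y - 7*sqrt(2))*(y - sqrt(2))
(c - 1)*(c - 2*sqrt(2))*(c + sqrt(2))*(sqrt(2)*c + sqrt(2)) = sqrt(2)*c^4 - 2*c^3 - 5*sqrt(2)*c^2 + 2*c + 4*sqrt(2)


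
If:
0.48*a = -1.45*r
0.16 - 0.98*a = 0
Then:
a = 0.16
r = -0.05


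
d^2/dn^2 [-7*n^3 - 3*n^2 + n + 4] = -42*n - 6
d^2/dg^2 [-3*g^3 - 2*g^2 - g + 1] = -18*g - 4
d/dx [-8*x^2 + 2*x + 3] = 2 - 16*x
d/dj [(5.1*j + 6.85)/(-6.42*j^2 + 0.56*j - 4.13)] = (32.742*j^2 + 87.954*j - 24.899)/(41.2164*j^4 - 7.1904*j^3 + 53.3428*j^2 - 4.6256*j + 17.0569)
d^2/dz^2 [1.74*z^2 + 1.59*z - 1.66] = 3.48000000000000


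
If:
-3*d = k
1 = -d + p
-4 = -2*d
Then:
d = 2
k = -6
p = 3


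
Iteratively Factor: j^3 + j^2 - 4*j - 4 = (j + 1)*(j^2 - 4) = (j + 1)*(j + 2)*(j - 2)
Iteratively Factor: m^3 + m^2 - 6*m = (m + 3)*(m^2 - 2*m) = (m - 2)*(m + 3)*(m)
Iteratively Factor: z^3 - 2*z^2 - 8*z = (z + 2)*(z^2 - 4*z) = z*(z + 2)*(z - 4)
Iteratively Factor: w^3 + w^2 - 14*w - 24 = (w + 3)*(w^2 - 2*w - 8) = (w - 4)*(w + 3)*(w + 2)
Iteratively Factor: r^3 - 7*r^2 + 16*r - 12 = (r - 2)*(r^2 - 5*r + 6) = (r - 3)*(r - 2)*(r - 2)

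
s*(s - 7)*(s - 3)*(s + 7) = s^4 - 3*s^3 - 49*s^2 + 147*s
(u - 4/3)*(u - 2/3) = u^2 - 2*u + 8/9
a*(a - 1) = a^2 - a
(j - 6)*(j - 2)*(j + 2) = j^3 - 6*j^2 - 4*j + 24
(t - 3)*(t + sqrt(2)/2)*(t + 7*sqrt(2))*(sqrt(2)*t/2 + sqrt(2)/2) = sqrt(2)*t^4/2 - sqrt(2)*t^3 + 15*t^3/2 - 15*t^2 + 2*sqrt(2)*t^2 - 45*t/2 - 7*sqrt(2)*t - 21*sqrt(2)/2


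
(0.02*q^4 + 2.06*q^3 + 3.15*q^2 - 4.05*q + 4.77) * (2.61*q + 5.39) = 0.0522*q^5 + 5.4844*q^4 + 19.3249*q^3 + 6.408*q^2 - 9.3798*q + 25.7103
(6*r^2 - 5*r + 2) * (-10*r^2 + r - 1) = -60*r^4 + 56*r^3 - 31*r^2 + 7*r - 2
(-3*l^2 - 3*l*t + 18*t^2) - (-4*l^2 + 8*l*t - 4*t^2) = l^2 - 11*l*t + 22*t^2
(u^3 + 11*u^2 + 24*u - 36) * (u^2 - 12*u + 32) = u^5 - u^4 - 76*u^3 + 28*u^2 + 1200*u - 1152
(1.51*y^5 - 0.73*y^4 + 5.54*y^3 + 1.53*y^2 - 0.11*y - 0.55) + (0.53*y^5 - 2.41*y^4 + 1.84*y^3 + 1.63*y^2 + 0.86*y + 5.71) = 2.04*y^5 - 3.14*y^4 + 7.38*y^3 + 3.16*y^2 + 0.75*y + 5.16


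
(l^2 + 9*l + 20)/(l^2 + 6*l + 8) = (l + 5)/(l + 2)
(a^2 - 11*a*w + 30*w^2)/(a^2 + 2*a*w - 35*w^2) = (a - 6*w)/(a + 7*w)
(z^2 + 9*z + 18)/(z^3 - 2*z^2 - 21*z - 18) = (z + 6)/(z^2 - 5*z - 6)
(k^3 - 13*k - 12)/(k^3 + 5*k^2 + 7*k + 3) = (k - 4)/(k + 1)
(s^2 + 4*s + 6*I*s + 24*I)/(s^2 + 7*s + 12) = (s + 6*I)/(s + 3)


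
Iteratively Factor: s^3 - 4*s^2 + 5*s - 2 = (s - 1)*(s^2 - 3*s + 2) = (s - 2)*(s - 1)*(s - 1)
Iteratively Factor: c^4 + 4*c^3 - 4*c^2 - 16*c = (c + 4)*(c^3 - 4*c) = (c + 2)*(c + 4)*(c^2 - 2*c) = (c - 2)*(c + 2)*(c + 4)*(c)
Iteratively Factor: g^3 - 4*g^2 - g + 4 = (g - 1)*(g^2 - 3*g - 4) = (g - 4)*(g - 1)*(g + 1)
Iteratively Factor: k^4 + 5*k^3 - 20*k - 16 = (k + 1)*(k^3 + 4*k^2 - 4*k - 16) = (k + 1)*(k + 4)*(k^2 - 4) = (k - 2)*(k + 1)*(k + 4)*(k + 2)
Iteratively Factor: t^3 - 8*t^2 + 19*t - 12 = (t - 4)*(t^2 - 4*t + 3) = (t - 4)*(t - 3)*(t - 1)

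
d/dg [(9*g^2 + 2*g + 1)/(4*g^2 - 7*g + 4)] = (-71*g^2 + 64*g + 15)/(16*g^4 - 56*g^3 + 81*g^2 - 56*g + 16)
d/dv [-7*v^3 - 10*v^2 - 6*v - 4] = -21*v^2 - 20*v - 6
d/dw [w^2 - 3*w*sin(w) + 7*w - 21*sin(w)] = -3*w*cos(w) + 2*w - 3*sin(w) - 21*cos(w) + 7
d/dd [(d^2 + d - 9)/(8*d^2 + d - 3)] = (-7*d^2 + 138*d + 6)/(64*d^4 + 16*d^3 - 47*d^2 - 6*d + 9)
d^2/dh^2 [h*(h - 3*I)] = 2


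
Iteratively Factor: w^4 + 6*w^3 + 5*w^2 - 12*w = (w + 3)*(w^3 + 3*w^2 - 4*w) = (w + 3)*(w + 4)*(w^2 - w) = (w - 1)*(w + 3)*(w + 4)*(w)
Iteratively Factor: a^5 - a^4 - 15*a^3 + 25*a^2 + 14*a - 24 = (a + 1)*(a^4 - 2*a^3 - 13*a^2 + 38*a - 24) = (a - 2)*(a + 1)*(a^3 - 13*a + 12) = (a - 2)*(a + 1)*(a + 4)*(a^2 - 4*a + 3) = (a - 3)*(a - 2)*(a + 1)*(a + 4)*(a - 1)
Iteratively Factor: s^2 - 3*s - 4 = (s + 1)*(s - 4)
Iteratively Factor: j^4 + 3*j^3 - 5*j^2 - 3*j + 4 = (j - 1)*(j^3 + 4*j^2 - j - 4) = (j - 1)*(j + 1)*(j^2 + 3*j - 4) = (j - 1)^2*(j + 1)*(j + 4)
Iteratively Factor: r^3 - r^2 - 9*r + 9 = (r - 3)*(r^2 + 2*r - 3) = (r - 3)*(r + 3)*(r - 1)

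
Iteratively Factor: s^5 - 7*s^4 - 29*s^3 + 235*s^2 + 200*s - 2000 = (s + 4)*(s^4 - 11*s^3 + 15*s^2 + 175*s - 500) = (s - 5)*(s + 4)*(s^3 - 6*s^2 - 15*s + 100) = (s - 5)^2*(s + 4)*(s^2 - s - 20) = (s - 5)^2*(s + 4)^2*(s - 5)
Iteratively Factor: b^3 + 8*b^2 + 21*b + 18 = (b + 3)*(b^2 + 5*b + 6) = (b + 2)*(b + 3)*(b + 3)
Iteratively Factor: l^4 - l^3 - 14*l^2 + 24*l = (l - 3)*(l^3 + 2*l^2 - 8*l) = (l - 3)*(l - 2)*(l^2 + 4*l) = (l - 3)*(l - 2)*(l + 4)*(l)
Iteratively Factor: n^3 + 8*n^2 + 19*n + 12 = (n + 3)*(n^2 + 5*n + 4) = (n + 1)*(n + 3)*(n + 4)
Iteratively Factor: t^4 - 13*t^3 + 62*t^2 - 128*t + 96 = (t - 4)*(t^3 - 9*t^2 + 26*t - 24) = (t - 4)^2*(t^2 - 5*t + 6) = (t - 4)^2*(t - 3)*(t - 2)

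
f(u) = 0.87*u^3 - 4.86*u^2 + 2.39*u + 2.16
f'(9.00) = 126.32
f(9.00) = 264.24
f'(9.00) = 126.32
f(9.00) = 264.24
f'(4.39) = 10.02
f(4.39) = -7.40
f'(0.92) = -4.34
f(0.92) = 0.92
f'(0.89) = -4.19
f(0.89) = 1.05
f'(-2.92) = 53.03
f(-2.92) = -67.92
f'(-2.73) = 48.38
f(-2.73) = -58.29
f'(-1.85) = 29.30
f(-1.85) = -24.40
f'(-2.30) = 38.55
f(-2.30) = -39.63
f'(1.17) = -5.41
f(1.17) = -0.30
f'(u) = 2.61*u^2 - 9.72*u + 2.39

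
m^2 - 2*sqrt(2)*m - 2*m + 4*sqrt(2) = (m - 2)*(m - 2*sqrt(2))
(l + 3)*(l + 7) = l^2 + 10*l + 21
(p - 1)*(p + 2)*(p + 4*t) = p^3 + 4*p^2*t + p^2 + 4*p*t - 2*p - 8*t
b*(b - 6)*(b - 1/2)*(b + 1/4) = b^4 - 25*b^3/4 + 11*b^2/8 + 3*b/4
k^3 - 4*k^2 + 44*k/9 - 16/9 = (k - 2)*(k - 4/3)*(k - 2/3)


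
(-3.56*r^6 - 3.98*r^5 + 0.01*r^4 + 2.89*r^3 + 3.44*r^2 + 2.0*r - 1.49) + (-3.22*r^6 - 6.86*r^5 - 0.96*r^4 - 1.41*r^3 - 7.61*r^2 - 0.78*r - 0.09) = -6.78*r^6 - 10.84*r^5 - 0.95*r^4 + 1.48*r^3 - 4.17*r^2 + 1.22*r - 1.58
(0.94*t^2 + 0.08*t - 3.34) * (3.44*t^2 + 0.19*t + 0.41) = 3.2336*t^4 + 0.4538*t^3 - 11.089*t^2 - 0.6018*t - 1.3694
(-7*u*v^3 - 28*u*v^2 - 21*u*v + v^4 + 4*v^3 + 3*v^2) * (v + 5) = -7*u*v^4 - 63*u*v^3 - 161*u*v^2 - 105*u*v + v^5 + 9*v^4 + 23*v^3 + 15*v^2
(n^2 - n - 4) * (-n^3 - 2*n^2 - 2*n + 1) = -n^5 - n^4 + 4*n^3 + 11*n^2 + 7*n - 4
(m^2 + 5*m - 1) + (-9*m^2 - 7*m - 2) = -8*m^2 - 2*m - 3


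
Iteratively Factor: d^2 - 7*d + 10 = (d - 2)*(d - 5)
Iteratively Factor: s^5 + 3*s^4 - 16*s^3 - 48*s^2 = (s - 4)*(s^4 + 7*s^3 + 12*s^2) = s*(s - 4)*(s^3 + 7*s^2 + 12*s) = s^2*(s - 4)*(s^2 + 7*s + 12) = s^2*(s - 4)*(s + 3)*(s + 4)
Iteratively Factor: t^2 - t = (t - 1)*(t)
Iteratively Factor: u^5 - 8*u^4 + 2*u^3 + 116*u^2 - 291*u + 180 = (u + 4)*(u^4 - 12*u^3 + 50*u^2 - 84*u + 45) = (u - 1)*(u + 4)*(u^3 - 11*u^2 + 39*u - 45) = (u - 3)*(u - 1)*(u + 4)*(u^2 - 8*u + 15) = (u - 5)*(u - 3)*(u - 1)*(u + 4)*(u - 3)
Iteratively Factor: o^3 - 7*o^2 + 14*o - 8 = (o - 2)*(o^2 - 5*o + 4) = (o - 4)*(o - 2)*(o - 1)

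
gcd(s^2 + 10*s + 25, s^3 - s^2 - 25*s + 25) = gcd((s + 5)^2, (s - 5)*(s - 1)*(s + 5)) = s + 5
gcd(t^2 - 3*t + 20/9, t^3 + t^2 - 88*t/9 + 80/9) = t^2 - 3*t + 20/9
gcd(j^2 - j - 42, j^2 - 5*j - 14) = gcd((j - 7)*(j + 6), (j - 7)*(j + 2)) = j - 7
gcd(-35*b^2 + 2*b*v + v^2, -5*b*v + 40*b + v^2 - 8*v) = -5*b + v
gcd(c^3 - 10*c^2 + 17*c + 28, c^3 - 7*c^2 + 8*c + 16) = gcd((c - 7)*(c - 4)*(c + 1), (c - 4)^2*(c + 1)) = c^2 - 3*c - 4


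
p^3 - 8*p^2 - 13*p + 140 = (p - 7)*(p - 5)*(p + 4)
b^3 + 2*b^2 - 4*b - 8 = (b - 2)*(b + 2)^2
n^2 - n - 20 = (n - 5)*(n + 4)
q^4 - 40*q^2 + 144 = (q - 6)*(q - 2)*(q + 2)*(q + 6)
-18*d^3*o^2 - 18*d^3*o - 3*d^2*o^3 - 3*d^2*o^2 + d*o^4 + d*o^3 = o*(-6*d + o)*(3*d + o)*(d*o + d)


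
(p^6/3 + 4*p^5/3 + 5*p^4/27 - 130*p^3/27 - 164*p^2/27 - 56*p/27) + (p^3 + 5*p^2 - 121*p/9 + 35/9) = p^6/3 + 4*p^5/3 + 5*p^4/27 - 103*p^3/27 - 29*p^2/27 - 419*p/27 + 35/9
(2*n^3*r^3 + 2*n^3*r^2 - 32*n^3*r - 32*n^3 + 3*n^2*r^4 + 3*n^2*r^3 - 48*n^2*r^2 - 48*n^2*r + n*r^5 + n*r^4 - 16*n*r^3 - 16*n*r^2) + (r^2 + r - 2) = 2*n^3*r^3 + 2*n^3*r^2 - 32*n^3*r - 32*n^3 + 3*n^2*r^4 + 3*n^2*r^3 - 48*n^2*r^2 - 48*n^2*r + n*r^5 + n*r^4 - 16*n*r^3 - 16*n*r^2 + r^2 + r - 2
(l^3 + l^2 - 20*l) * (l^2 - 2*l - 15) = l^5 - l^4 - 37*l^3 + 25*l^2 + 300*l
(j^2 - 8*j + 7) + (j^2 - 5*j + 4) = 2*j^2 - 13*j + 11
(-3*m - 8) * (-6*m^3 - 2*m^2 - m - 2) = 18*m^4 + 54*m^3 + 19*m^2 + 14*m + 16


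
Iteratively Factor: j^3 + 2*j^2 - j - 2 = (j + 1)*(j^2 + j - 2) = (j - 1)*(j + 1)*(j + 2)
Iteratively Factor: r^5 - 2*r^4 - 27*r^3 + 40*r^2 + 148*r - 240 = (r - 2)*(r^4 - 27*r^2 - 14*r + 120) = (r - 5)*(r - 2)*(r^3 + 5*r^2 - 2*r - 24) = (r - 5)*(r - 2)*(r + 4)*(r^2 + r - 6) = (r - 5)*(r - 2)^2*(r + 4)*(r + 3)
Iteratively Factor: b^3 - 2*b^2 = (b)*(b^2 - 2*b) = b*(b - 2)*(b)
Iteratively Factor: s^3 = (s)*(s^2) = s^2*(s)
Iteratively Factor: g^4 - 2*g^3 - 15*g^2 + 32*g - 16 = (g - 1)*(g^3 - g^2 - 16*g + 16) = (g - 1)^2*(g^2 - 16) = (g - 1)^2*(g + 4)*(g - 4)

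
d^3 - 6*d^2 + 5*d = d*(d - 5)*(d - 1)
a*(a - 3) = a^2 - 3*a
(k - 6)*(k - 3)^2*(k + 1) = k^4 - 11*k^3 + 33*k^2 - 9*k - 54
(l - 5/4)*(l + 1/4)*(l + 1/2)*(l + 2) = l^4 + 3*l^3/2 - 29*l^2/16 - 57*l/32 - 5/16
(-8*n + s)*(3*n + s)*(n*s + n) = -24*n^3*s - 24*n^3 - 5*n^2*s^2 - 5*n^2*s + n*s^3 + n*s^2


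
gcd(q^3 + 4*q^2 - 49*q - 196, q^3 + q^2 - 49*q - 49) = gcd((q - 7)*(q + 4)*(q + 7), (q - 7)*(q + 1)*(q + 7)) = q^2 - 49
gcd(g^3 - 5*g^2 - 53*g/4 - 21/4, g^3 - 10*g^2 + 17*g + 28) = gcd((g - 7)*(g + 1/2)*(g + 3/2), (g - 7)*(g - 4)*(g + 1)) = g - 7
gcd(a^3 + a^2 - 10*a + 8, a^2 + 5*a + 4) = a + 4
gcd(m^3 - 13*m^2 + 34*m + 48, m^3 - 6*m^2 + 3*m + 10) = m + 1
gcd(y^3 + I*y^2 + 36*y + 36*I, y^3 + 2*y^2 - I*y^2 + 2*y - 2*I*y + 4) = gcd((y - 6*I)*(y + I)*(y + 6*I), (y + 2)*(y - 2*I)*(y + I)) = y + I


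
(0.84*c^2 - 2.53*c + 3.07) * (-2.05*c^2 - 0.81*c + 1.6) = -1.722*c^4 + 4.5061*c^3 - 2.9002*c^2 - 6.5347*c + 4.912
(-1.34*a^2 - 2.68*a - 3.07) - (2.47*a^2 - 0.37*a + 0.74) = -3.81*a^2 - 2.31*a - 3.81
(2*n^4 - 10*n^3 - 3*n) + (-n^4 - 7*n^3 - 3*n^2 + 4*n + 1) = n^4 - 17*n^3 - 3*n^2 + n + 1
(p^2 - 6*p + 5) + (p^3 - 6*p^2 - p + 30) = p^3 - 5*p^2 - 7*p + 35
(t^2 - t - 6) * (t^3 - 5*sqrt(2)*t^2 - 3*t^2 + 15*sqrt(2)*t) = t^5 - 5*sqrt(2)*t^4 - 4*t^4 - 3*t^3 + 20*sqrt(2)*t^3 + 18*t^2 + 15*sqrt(2)*t^2 - 90*sqrt(2)*t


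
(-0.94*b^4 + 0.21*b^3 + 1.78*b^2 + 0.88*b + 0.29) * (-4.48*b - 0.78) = 4.2112*b^5 - 0.2076*b^4 - 8.1382*b^3 - 5.3308*b^2 - 1.9856*b - 0.2262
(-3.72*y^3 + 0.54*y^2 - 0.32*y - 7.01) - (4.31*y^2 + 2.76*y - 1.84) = -3.72*y^3 - 3.77*y^2 - 3.08*y - 5.17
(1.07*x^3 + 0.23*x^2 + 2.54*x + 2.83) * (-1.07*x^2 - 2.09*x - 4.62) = -1.1449*x^5 - 2.4824*x^4 - 8.1419*x^3 - 9.3993*x^2 - 17.6495*x - 13.0746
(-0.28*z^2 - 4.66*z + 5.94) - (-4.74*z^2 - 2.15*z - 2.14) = 4.46*z^2 - 2.51*z + 8.08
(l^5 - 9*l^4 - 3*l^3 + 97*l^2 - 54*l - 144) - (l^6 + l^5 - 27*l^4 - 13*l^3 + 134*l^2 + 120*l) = -l^6 + 18*l^4 + 10*l^3 - 37*l^2 - 174*l - 144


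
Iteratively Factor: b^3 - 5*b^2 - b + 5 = (b - 5)*(b^2 - 1) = (b - 5)*(b - 1)*(b + 1)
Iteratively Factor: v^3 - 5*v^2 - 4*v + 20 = (v - 2)*(v^2 - 3*v - 10) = (v - 2)*(v + 2)*(v - 5)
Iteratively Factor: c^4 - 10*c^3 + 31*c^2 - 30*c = (c)*(c^3 - 10*c^2 + 31*c - 30) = c*(c - 3)*(c^2 - 7*c + 10) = c*(c - 3)*(c - 2)*(c - 5)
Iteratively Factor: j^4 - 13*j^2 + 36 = (j + 3)*(j^3 - 3*j^2 - 4*j + 12) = (j - 3)*(j + 3)*(j^2 - 4) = (j - 3)*(j - 2)*(j + 3)*(j + 2)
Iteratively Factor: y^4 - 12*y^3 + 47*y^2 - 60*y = (y - 5)*(y^3 - 7*y^2 + 12*y) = y*(y - 5)*(y^2 - 7*y + 12) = y*(y - 5)*(y - 4)*(y - 3)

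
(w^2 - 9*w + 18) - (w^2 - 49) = 67 - 9*w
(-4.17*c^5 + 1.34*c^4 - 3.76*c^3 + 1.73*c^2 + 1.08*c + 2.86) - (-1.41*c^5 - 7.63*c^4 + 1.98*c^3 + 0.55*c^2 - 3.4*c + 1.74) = -2.76*c^5 + 8.97*c^4 - 5.74*c^3 + 1.18*c^2 + 4.48*c + 1.12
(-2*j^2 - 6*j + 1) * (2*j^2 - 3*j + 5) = -4*j^4 - 6*j^3 + 10*j^2 - 33*j + 5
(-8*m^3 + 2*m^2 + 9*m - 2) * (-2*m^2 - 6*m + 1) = 16*m^5 + 44*m^4 - 38*m^3 - 48*m^2 + 21*m - 2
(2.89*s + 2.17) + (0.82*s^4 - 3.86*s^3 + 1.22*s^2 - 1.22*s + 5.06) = 0.82*s^4 - 3.86*s^3 + 1.22*s^2 + 1.67*s + 7.23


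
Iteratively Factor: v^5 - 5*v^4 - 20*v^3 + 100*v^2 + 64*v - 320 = (v - 2)*(v^4 - 3*v^3 - 26*v^2 + 48*v + 160) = (v - 2)*(v + 4)*(v^3 - 7*v^2 + 2*v + 40) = (v - 2)*(v + 2)*(v + 4)*(v^2 - 9*v + 20) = (v - 4)*(v - 2)*(v + 2)*(v + 4)*(v - 5)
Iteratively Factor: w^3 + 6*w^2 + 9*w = (w + 3)*(w^2 + 3*w) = w*(w + 3)*(w + 3)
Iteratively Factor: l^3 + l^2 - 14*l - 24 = (l + 2)*(l^2 - l - 12) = (l + 2)*(l + 3)*(l - 4)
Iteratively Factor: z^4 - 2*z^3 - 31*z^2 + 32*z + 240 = (z + 4)*(z^3 - 6*z^2 - 7*z + 60) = (z - 5)*(z + 4)*(z^2 - z - 12) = (z - 5)*(z + 3)*(z + 4)*(z - 4)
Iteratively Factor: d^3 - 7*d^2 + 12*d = (d - 4)*(d^2 - 3*d) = d*(d - 4)*(d - 3)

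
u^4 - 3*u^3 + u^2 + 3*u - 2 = (u - 2)*(u - 1)^2*(u + 1)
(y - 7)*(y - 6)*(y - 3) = y^3 - 16*y^2 + 81*y - 126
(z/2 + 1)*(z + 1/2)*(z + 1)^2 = z^4/2 + 9*z^3/4 + 7*z^2/2 + 9*z/4 + 1/2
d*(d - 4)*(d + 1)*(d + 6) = d^4 + 3*d^3 - 22*d^2 - 24*d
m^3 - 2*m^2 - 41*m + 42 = (m - 7)*(m - 1)*(m + 6)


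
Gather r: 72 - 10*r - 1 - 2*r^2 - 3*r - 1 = -2*r^2 - 13*r + 70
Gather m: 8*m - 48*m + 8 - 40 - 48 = -40*m - 80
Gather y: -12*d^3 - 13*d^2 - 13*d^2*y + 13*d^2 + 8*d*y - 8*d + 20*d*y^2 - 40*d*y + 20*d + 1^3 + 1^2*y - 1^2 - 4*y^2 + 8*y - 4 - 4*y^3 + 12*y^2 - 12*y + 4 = -12*d^3 + 12*d - 4*y^3 + y^2*(20*d + 8) + y*(-13*d^2 - 32*d - 3)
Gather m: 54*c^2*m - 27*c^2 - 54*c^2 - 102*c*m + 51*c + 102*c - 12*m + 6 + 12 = -81*c^2 + 153*c + m*(54*c^2 - 102*c - 12) + 18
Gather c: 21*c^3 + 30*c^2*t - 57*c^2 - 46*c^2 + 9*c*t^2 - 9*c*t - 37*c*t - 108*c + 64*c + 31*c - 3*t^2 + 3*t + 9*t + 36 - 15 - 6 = 21*c^3 + c^2*(30*t - 103) + c*(9*t^2 - 46*t - 13) - 3*t^2 + 12*t + 15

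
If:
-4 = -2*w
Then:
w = 2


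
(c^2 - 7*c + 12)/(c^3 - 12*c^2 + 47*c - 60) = 1/(c - 5)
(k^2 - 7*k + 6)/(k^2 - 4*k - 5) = (-k^2 + 7*k - 6)/(-k^2 + 4*k + 5)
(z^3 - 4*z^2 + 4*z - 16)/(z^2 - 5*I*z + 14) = (z^2 - 2*z*(2 + I) + 8*I)/(z - 7*I)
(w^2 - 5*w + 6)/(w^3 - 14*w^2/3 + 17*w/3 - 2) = 3*(w - 2)/(3*w^2 - 5*w + 2)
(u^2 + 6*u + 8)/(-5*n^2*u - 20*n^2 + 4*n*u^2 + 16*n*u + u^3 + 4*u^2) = (u + 2)/(-5*n^2 + 4*n*u + u^2)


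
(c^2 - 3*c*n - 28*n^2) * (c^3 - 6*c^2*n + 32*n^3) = c^5 - 9*c^4*n - 10*c^3*n^2 + 200*c^2*n^3 - 96*c*n^4 - 896*n^5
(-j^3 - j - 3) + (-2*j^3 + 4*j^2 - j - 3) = -3*j^3 + 4*j^2 - 2*j - 6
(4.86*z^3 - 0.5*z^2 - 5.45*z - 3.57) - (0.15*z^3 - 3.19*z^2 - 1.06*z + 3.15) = 4.71*z^3 + 2.69*z^2 - 4.39*z - 6.72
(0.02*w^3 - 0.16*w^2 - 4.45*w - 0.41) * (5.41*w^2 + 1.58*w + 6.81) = 0.1082*w^5 - 0.834*w^4 - 24.1911*w^3 - 10.3387*w^2 - 30.9523*w - 2.7921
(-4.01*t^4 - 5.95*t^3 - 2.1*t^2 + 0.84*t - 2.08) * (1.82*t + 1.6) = -7.2982*t^5 - 17.245*t^4 - 13.342*t^3 - 1.8312*t^2 - 2.4416*t - 3.328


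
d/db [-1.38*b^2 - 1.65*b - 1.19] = -2.76*b - 1.65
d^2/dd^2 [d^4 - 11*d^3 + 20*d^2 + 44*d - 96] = 12*d^2 - 66*d + 40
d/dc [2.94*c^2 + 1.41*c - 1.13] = 5.88*c + 1.41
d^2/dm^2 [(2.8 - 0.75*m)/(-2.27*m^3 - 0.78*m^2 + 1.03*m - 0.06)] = (23.18805*m^5 - 165.16974*m^4 - 74.90313*m^3 + 27.83316*m^2 + 15.57468*m - 5.58626)/(11.697083*m^9 + 12.057786*m^8 - 11.779257*m^7 - 9.540234*m^6 + 5.982189*m^5 + 1.750302*m^4 - 1.357435*m^3 + 0.199386*m^2 - 0.011124*m + 0.000216)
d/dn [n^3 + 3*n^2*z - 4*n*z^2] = 3*n^2 + 6*n*z - 4*z^2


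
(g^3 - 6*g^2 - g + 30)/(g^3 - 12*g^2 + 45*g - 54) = (g^2 - 3*g - 10)/(g^2 - 9*g + 18)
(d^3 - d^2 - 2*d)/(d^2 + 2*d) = (d^2 - d - 2)/(d + 2)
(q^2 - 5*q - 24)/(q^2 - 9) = (q - 8)/(q - 3)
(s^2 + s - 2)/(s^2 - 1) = (s + 2)/(s + 1)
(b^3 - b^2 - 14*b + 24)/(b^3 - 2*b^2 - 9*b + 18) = (b + 4)/(b + 3)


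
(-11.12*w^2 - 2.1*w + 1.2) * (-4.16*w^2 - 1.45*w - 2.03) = 46.2592*w^4 + 24.86*w^3 + 20.6266*w^2 + 2.523*w - 2.436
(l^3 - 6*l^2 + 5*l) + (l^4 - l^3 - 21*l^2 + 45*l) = l^4 - 27*l^2 + 50*l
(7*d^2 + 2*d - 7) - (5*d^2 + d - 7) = 2*d^2 + d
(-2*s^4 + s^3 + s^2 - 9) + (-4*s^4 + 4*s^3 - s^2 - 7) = -6*s^4 + 5*s^3 - 16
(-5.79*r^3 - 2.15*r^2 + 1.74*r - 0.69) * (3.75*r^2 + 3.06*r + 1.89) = -21.7125*r^5 - 25.7799*r^4 - 10.9971*r^3 - 1.3266*r^2 + 1.1772*r - 1.3041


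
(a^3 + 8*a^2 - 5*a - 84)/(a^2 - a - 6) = (a^2 + 11*a + 28)/(a + 2)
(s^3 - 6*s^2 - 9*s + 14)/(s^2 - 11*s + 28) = (s^2 + s - 2)/(s - 4)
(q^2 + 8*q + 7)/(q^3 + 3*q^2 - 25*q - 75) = (q^2 + 8*q + 7)/(q^3 + 3*q^2 - 25*q - 75)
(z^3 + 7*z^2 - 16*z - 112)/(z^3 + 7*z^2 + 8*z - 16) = (z^2 + 3*z - 28)/(z^2 + 3*z - 4)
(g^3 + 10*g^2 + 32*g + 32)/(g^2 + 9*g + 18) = (g^3 + 10*g^2 + 32*g + 32)/(g^2 + 9*g + 18)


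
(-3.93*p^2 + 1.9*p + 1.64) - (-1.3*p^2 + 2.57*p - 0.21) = -2.63*p^2 - 0.67*p + 1.85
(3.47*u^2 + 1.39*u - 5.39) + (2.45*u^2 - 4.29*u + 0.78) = 5.92*u^2 - 2.9*u - 4.61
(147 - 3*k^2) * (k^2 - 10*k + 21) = -3*k^4 + 30*k^3 + 84*k^2 - 1470*k + 3087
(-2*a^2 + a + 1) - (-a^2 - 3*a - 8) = -a^2 + 4*a + 9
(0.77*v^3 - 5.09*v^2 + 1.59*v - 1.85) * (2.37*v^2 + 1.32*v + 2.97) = 1.8249*v^5 - 11.0469*v^4 - 0.663599999999999*v^3 - 17.403*v^2 + 2.2803*v - 5.4945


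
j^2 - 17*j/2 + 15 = (j - 6)*(j - 5/2)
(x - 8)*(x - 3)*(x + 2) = x^3 - 9*x^2 + 2*x + 48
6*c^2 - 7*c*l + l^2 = (-6*c + l)*(-c + l)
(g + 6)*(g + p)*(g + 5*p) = g^3 + 6*g^2*p + 6*g^2 + 5*g*p^2 + 36*g*p + 30*p^2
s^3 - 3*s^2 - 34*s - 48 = (s - 8)*(s + 2)*(s + 3)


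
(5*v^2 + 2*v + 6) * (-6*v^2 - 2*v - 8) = -30*v^4 - 22*v^3 - 80*v^2 - 28*v - 48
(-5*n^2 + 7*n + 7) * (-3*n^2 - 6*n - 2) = 15*n^4 + 9*n^3 - 53*n^2 - 56*n - 14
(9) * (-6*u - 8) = -54*u - 72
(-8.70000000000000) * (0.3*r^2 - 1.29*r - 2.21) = -2.61*r^2 + 11.223*r + 19.227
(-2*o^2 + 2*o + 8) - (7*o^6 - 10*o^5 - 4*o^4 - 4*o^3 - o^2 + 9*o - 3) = -7*o^6 + 10*o^5 + 4*o^4 + 4*o^3 - o^2 - 7*o + 11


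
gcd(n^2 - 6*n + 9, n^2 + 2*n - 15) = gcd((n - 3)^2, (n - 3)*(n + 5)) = n - 3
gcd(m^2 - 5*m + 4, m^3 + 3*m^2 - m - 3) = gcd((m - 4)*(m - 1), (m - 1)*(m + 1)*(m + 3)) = m - 1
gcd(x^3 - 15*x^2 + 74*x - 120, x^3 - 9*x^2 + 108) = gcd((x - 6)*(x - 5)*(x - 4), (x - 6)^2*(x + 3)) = x - 6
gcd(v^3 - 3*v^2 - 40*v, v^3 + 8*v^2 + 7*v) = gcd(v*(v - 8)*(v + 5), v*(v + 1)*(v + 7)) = v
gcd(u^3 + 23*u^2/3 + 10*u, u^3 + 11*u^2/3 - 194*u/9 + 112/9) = 1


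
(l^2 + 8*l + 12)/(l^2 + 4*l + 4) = (l + 6)/(l + 2)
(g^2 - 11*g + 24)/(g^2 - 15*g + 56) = (g - 3)/(g - 7)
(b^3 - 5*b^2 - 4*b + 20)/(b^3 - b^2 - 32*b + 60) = (b + 2)/(b + 6)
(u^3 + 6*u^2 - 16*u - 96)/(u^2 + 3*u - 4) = (u^2 + 2*u - 24)/(u - 1)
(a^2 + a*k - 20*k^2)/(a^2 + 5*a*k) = (a - 4*k)/a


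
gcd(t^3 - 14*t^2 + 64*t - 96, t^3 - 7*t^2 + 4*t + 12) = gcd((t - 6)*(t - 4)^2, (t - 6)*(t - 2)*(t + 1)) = t - 6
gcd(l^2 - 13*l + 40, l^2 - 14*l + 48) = l - 8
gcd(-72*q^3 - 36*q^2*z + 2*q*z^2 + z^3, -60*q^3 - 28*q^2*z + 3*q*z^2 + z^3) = 12*q^2 + 8*q*z + z^2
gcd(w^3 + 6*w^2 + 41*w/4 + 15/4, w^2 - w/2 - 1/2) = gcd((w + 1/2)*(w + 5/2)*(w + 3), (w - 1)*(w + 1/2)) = w + 1/2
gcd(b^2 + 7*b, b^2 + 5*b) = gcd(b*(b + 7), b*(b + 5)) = b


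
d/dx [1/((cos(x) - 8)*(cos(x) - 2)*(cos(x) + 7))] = 3*(cos(x)^2 - 2*cos(x) - 18)*sin(x)/((cos(x) - 8)^2*(cos(x) - 2)^2*(cos(x) + 7)^2)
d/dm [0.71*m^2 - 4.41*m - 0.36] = 1.42*m - 4.41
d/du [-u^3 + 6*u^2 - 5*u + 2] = -3*u^2 + 12*u - 5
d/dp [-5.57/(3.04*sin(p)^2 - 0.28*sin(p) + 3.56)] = (33.8656*sin(p) - 1.5596)*cos(p)/(3.04*sin(p)^2 - 0.28*sin(p) + 3.56)^2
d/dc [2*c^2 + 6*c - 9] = 4*c + 6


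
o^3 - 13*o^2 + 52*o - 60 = (o - 6)*(o - 5)*(o - 2)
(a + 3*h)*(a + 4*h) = a^2 + 7*a*h + 12*h^2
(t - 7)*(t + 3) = t^2 - 4*t - 21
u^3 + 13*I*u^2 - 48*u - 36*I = (u + I)*(u + 6*I)^2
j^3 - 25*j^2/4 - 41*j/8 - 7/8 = (j - 7)*(j + 1/4)*(j + 1/2)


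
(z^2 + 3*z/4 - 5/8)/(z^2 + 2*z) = (8*z^2 + 6*z - 5)/(8*z*(z + 2))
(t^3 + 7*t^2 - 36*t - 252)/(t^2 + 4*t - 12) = (t^2 + t - 42)/(t - 2)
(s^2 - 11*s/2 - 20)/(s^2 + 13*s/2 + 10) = (s - 8)/(s + 4)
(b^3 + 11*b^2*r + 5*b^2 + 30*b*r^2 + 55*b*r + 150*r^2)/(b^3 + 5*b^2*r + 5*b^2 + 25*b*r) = (b + 6*r)/b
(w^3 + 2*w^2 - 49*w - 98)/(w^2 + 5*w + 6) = (w^2 - 49)/(w + 3)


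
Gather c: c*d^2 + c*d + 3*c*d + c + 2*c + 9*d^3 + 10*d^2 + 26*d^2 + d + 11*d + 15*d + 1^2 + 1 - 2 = c*(d^2 + 4*d + 3) + 9*d^3 + 36*d^2 + 27*d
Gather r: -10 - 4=-14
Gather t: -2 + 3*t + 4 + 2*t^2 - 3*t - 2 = 2*t^2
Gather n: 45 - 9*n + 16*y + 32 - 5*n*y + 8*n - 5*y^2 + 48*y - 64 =n*(-5*y - 1) - 5*y^2 + 64*y + 13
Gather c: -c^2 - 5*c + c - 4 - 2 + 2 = -c^2 - 4*c - 4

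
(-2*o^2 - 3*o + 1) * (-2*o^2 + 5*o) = 4*o^4 - 4*o^3 - 17*o^2 + 5*o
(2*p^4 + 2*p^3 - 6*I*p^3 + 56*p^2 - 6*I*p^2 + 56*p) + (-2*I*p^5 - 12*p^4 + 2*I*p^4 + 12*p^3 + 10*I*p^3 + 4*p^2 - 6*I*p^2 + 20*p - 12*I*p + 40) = -2*I*p^5 - 10*p^4 + 2*I*p^4 + 14*p^3 + 4*I*p^3 + 60*p^2 - 12*I*p^2 + 76*p - 12*I*p + 40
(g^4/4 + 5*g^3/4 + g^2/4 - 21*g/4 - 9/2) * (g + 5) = g^5/4 + 5*g^4/2 + 13*g^3/2 - 4*g^2 - 123*g/4 - 45/2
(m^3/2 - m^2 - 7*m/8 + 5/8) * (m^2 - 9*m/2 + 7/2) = m^5/2 - 13*m^4/4 + 43*m^3/8 + 17*m^2/16 - 47*m/8 + 35/16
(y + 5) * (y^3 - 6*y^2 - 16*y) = y^4 - y^3 - 46*y^2 - 80*y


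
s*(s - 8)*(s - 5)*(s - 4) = s^4 - 17*s^3 + 92*s^2 - 160*s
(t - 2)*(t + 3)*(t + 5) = t^3 + 6*t^2 - t - 30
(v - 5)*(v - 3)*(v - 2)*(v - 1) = v^4 - 11*v^3 + 41*v^2 - 61*v + 30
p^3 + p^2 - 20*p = p*(p - 4)*(p + 5)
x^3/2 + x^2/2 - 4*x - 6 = (x/2 + 1)*(x - 3)*(x + 2)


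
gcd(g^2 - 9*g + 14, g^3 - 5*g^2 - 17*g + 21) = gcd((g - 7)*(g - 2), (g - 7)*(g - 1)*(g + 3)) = g - 7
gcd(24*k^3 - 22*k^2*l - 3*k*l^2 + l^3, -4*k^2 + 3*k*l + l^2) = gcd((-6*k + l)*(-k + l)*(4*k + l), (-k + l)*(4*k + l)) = 4*k^2 - 3*k*l - l^2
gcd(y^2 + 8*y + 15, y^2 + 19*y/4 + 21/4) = y + 3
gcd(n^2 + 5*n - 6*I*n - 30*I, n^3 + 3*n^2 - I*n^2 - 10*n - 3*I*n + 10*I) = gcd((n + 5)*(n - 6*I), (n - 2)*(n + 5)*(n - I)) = n + 5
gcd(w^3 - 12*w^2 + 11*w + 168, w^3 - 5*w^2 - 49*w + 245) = w - 7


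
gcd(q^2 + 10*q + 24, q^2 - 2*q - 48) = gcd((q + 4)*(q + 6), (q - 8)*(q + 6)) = q + 6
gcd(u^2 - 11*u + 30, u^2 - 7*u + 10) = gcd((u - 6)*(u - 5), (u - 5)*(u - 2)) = u - 5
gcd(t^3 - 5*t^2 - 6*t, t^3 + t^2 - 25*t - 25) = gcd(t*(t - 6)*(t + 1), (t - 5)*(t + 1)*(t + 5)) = t + 1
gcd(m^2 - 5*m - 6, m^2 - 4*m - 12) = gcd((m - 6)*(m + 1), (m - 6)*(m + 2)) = m - 6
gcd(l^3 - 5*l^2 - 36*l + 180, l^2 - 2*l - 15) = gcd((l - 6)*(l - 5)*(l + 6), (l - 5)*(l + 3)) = l - 5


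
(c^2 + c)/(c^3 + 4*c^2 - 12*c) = (c + 1)/(c^2 + 4*c - 12)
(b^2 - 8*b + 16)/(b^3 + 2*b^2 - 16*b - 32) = (b - 4)/(b^2 + 6*b + 8)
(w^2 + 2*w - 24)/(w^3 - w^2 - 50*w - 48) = (w - 4)/(w^2 - 7*w - 8)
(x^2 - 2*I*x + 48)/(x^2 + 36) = (x - 8*I)/(x - 6*I)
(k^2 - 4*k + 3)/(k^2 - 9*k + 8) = (k - 3)/(k - 8)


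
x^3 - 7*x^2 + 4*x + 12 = (x - 6)*(x - 2)*(x + 1)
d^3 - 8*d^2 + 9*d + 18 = (d - 6)*(d - 3)*(d + 1)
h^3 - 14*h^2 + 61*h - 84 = (h - 7)*(h - 4)*(h - 3)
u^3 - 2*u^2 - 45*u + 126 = (u - 6)*(u - 3)*(u + 7)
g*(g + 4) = g^2 + 4*g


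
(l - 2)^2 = l^2 - 4*l + 4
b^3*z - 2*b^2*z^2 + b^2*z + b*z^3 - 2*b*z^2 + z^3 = (b - z)^2*(b*z + z)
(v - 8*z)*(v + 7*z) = v^2 - v*z - 56*z^2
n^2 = n^2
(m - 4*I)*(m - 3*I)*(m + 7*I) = m^3 + 37*m - 84*I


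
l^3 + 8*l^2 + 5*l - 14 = (l - 1)*(l + 2)*(l + 7)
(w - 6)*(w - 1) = w^2 - 7*w + 6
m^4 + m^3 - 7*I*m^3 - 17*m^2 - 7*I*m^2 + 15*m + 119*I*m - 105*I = (m - 3)*(m - 1)*(m + 5)*(m - 7*I)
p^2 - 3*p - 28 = (p - 7)*(p + 4)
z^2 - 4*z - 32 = (z - 8)*(z + 4)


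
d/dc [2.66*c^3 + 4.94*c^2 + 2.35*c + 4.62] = 7.98*c^2 + 9.88*c + 2.35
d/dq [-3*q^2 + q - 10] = 1 - 6*q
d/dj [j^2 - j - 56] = 2*j - 1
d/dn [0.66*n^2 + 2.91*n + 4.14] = 1.32*n + 2.91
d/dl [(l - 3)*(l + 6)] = 2*l + 3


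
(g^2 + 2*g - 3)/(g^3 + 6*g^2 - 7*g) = (g + 3)/(g*(g + 7))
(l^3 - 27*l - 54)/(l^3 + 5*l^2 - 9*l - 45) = (l^2 - 3*l - 18)/(l^2 + 2*l - 15)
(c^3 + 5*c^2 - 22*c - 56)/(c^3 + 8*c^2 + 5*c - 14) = (c - 4)/(c - 1)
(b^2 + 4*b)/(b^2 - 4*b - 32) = b/(b - 8)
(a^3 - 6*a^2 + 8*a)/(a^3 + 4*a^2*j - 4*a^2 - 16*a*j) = (a - 2)/(a + 4*j)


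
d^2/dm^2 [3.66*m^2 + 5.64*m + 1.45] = 7.32000000000000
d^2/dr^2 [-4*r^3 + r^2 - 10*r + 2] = 2 - 24*r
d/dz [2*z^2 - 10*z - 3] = 4*z - 10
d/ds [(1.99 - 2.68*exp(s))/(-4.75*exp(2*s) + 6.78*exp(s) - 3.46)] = (-12.73*exp(2*s) + 18.905*exp(s) - 4.2194)*exp(s)/(22.5625*exp(4*s) - 64.41*exp(3*s) + 78.8384*exp(2*s) - 46.9176*exp(s) + 11.9716)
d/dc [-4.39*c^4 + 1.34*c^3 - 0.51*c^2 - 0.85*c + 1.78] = -17.56*c^3 + 4.02*c^2 - 1.02*c - 0.85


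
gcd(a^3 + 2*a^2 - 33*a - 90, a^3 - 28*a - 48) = a - 6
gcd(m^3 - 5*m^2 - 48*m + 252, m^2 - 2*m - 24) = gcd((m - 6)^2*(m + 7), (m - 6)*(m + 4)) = m - 6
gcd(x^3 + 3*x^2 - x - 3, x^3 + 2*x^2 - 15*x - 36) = x + 3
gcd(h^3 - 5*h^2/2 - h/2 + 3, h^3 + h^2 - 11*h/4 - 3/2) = h - 3/2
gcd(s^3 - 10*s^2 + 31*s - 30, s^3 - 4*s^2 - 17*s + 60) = s^2 - 8*s + 15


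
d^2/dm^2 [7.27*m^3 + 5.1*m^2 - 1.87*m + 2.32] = 43.62*m + 10.2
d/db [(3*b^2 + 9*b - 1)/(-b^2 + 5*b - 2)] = (24*b^2 - 14*b - 13)/(b^4 - 10*b^3 + 29*b^2 - 20*b + 4)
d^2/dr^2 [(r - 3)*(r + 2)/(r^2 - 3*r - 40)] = 4*(r^3 + 51*r^2 - 33*r + 713)/(r^6 - 9*r^5 - 93*r^4 + 693*r^3 + 3720*r^2 - 14400*r - 64000)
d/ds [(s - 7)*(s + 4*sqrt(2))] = 2*s - 7 + 4*sqrt(2)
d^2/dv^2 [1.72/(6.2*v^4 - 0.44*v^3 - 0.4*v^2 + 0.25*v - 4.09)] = ((-127.968*v^2 + 4.5408*v + 1.376)*(-6.2*v^4 + 0.44*v^3 + 0.4*v^2 - 0.25*v + 4.09) - 1.72*(24.8*v^3 - 1.32*v^2 - 0.8*v + 0.25)*(49.6*v^3 - 2.64*v^2 - 1.6*v + 0.5))/(-6.2*v^4 + 0.44*v^3 + 0.4*v^2 - 0.25*v + 4.09)^3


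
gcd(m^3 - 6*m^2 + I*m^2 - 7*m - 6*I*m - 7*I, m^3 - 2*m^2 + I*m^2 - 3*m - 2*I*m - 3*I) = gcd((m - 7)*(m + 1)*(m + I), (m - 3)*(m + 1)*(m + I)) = m^2 + m*(1 + I) + I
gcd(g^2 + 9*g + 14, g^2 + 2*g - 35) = g + 7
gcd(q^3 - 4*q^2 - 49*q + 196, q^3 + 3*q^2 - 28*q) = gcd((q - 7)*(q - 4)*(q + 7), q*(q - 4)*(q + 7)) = q^2 + 3*q - 28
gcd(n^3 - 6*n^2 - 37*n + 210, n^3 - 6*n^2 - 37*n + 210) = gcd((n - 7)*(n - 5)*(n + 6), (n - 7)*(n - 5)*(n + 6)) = n^3 - 6*n^2 - 37*n + 210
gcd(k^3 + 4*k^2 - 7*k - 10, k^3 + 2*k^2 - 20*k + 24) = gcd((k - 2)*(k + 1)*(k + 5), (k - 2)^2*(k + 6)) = k - 2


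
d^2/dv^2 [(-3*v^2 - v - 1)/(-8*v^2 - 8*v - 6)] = (-32*v^3 - 60*v^2 + 12*v + 19)/(64*v^6 + 192*v^5 + 336*v^4 + 352*v^3 + 252*v^2 + 108*v + 27)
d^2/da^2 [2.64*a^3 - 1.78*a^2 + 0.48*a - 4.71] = 15.84*a - 3.56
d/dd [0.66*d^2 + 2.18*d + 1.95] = 1.32*d + 2.18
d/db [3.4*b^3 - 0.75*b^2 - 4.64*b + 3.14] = 10.2*b^2 - 1.5*b - 4.64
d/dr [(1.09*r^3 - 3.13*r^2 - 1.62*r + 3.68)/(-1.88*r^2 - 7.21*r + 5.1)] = (-2.0492*r^4 - 15.7178*r^3 + 36.1987*r^2 - 18.0892*r + 18.2708)/(3.5344*r^4 + 27.1096*r^3 + 32.8081*r^2 - 73.542*r + 26.01)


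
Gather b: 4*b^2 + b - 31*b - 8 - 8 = 4*b^2 - 30*b - 16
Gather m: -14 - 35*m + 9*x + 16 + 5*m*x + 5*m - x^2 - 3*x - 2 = m*(5*x - 30) - x^2 + 6*x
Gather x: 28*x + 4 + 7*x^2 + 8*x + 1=7*x^2 + 36*x + 5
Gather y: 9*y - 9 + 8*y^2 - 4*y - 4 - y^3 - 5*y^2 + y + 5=-y^3 + 3*y^2 + 6*y - 8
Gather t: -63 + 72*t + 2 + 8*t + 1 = 80*t - 60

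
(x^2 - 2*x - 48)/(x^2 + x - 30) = (x - 8)/(x - 5)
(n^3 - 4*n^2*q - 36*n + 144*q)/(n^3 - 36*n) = (n - 4*q)/n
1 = 1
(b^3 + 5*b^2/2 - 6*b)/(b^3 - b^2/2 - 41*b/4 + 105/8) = 4*b*(b + 4)/(4*b^2 + 4*b - 35)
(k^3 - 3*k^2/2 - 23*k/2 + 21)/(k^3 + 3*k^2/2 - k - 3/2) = (2*k^3 - 3*k^2 - 23*k + 42)/(2*k^3 + 3*k^2 - 2*k - 3)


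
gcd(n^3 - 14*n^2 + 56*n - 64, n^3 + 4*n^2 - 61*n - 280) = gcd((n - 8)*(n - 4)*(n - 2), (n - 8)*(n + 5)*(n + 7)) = n - 8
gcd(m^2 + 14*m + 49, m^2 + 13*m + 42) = m + 7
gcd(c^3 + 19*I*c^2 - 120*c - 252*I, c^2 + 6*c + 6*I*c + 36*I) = c + 6*I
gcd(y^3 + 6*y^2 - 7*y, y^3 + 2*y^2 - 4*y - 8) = 1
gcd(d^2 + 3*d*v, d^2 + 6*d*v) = d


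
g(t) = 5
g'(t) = 0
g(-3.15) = 5.00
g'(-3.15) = 0.00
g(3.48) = 5.00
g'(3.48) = 0.00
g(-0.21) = 5.00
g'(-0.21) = 0.00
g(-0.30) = 5.00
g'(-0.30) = 0.00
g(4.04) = 5.00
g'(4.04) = 0.00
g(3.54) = 5.00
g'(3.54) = 0.00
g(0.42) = 5.00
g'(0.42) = 0.00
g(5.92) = 5.00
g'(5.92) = 0.00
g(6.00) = 5.00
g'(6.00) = 0.00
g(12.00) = 5.00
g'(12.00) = 0.00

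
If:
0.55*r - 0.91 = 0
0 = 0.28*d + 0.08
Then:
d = -0.29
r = 1.65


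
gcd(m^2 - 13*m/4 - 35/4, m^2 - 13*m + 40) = m - 5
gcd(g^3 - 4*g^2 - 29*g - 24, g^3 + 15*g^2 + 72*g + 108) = g + 3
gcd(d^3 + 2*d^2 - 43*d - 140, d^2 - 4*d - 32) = d + 4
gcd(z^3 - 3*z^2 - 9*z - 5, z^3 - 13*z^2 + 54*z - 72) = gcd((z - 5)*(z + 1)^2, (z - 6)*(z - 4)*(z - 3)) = 1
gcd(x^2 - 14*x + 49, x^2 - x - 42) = x - 7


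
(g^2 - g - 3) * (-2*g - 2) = -2*g^3 + 8*g + 6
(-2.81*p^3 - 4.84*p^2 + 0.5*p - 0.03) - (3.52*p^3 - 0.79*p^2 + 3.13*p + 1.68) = -6.33*p^3 - 4.05*p^2 - 2.63*p - 1.71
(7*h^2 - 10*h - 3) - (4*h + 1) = 7*h^2 - 14*h - 4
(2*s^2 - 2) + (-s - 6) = 2*s^2 - s - 8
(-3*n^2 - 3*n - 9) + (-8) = -3*n^2 - 3*n - 17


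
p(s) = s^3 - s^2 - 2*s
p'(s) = 3*s^2 - 2*s - 2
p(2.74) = 7.58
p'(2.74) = 15.04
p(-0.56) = 0.63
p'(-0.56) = 0.06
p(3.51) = 23.90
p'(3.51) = 27.94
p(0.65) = -1.45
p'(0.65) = -2.03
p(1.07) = -2.06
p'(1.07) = -0.71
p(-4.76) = -120.99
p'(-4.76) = 75.49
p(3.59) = 26.20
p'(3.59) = 29.48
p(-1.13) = -0.46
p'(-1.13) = 4.09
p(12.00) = 1560.00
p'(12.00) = 406.00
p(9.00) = 630.00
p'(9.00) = 223.00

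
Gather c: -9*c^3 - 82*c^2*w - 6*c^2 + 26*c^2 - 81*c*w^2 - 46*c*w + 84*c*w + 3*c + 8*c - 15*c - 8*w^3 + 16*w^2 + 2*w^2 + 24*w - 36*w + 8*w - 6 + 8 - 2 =-9*c^3 + c^2*(20 - 82*w) + c*(-81*w^2 + 38*w - 4) - 8*w^3 + 18*w^2 - 4*w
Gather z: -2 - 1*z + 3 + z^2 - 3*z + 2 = z^2 - 4*z + 3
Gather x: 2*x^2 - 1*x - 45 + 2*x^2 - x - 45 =4*x^2 - 2*x - 90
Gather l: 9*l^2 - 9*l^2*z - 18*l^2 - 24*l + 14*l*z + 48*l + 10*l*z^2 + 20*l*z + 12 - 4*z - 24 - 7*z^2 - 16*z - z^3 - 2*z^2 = l^2*(-9*z - 9) + l*(10*z^2 + 34*z + 24) - z^3 - 9*z^2 - 20*z - 12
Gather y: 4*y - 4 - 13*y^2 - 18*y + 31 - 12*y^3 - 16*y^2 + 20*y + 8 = -12*y^3 - 29*y^2 + 6*y + 35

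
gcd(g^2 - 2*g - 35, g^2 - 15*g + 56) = g - 7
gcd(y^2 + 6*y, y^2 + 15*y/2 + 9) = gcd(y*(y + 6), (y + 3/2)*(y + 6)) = y + 6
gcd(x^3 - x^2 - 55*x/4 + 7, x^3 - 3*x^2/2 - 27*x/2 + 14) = x^2 - x/2 - 14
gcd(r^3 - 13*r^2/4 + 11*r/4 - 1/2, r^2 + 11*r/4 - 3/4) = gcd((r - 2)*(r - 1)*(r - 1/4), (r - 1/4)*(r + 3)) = r - 1/4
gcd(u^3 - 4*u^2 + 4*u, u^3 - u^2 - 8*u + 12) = u^2 - 4*u + 4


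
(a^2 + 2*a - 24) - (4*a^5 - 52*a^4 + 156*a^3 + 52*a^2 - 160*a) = -4*a^5 + 52*a^4 - 156*a^3 - 51*a^2 + 162*a - 24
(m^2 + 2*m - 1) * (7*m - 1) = 7*m^3 + 13*m^2 - 9*m + 1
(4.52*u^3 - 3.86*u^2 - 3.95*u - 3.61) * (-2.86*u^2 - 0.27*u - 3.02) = -12.9272*u^5 + 9.8192*u^4 - 1.3112*u^3 + 23.0483*u^2 + 12.9037*u + 10.9022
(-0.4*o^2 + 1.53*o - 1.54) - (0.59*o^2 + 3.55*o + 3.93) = -0.99*o^2 - 2.02*o - 5.47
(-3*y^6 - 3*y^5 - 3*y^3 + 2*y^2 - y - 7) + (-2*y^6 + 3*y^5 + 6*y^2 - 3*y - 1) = -5*y^6 - 3*y^3 + 8*y^2 - 4*y - 8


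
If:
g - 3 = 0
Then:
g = 3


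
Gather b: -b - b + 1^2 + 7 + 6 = 14 - 2*b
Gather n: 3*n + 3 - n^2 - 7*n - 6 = -n^2 - 4*n - 3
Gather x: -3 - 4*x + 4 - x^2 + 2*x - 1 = -x^2 - 2*x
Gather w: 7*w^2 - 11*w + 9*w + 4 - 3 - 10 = 7*w^2 - 2*w - 9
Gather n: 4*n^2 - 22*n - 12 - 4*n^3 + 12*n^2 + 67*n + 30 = -4*n^3 + 16*n^2 + 45*n + 18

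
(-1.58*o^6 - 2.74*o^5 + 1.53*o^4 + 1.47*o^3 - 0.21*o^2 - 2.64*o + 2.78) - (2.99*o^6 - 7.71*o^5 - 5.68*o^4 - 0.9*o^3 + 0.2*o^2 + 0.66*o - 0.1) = -4.57*o^6 + 4.97*o^5 + 7.21*o^4 + 2.37*o^3 - 0.41*o^2 - 3.3*o + 2.88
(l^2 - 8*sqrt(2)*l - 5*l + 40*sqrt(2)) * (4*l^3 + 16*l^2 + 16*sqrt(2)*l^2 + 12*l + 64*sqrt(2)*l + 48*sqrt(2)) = 4*l^5 - 16*sqrt(2)*l^4 - 4*l^4 - 324*l^3 + 16*sqrt(2)*l^3 + 196*l^2 + 272*sqrt(2)*l^2 + 240*sqrt(2)*l + 4352*l + 3840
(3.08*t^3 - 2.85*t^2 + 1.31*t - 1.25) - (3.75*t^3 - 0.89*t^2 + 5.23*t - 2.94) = -0.67*t^3 - 1.96*t^2 - 3.92*t + 1.69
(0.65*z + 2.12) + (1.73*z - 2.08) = 2.38*z + 0.04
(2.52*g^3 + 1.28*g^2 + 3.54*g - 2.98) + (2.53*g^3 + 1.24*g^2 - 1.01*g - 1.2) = 5.05*g^3 + 2.52*g^2 + 2.53*g - 4.18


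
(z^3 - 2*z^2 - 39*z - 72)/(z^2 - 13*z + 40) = (z^2 + 6*z + 9)/(z - 5)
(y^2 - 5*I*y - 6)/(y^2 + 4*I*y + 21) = (y - 2*I)/(y + 7*I)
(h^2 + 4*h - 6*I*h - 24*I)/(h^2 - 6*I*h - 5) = (h^2 + h*(4 - 6*I) - 24*I)/(h^2 - 6*I*h - 5)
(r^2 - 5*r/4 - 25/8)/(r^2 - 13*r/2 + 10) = (r + 5/4)/(r - 4)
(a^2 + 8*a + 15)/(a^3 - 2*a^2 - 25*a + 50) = (a + 3)/(a^2 - 7*a + 10)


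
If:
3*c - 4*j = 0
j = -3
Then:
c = -4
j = -3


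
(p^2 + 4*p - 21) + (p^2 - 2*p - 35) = 2*p^2 + 2*p - 56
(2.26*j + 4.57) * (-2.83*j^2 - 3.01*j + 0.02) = -6.3958*j^3 - 19.7357*j^2 - 13.7105*j + 0.0914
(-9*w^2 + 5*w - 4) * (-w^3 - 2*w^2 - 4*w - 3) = 9*w^5 + 13*w^4 + 30*w^3 + 15*w^2 + w + 12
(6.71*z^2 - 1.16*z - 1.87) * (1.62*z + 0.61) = 10.8702*z^3 + 2.2139*z^2 - 3.737*z - 1.1407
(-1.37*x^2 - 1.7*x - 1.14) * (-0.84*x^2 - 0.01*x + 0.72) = 1.1508*x^4 + 1.4417*x^3 - 0.0118000000000001*x^2 - 1.2126*x - 0.8208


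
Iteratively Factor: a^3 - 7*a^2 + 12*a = (a - 3)*(a^2 - 4*a) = (a - 4)*(a - 3)*(a)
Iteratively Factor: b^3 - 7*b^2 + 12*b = (b - 4)*(b^2 - 3*b) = b*(b - 4)*(b - 3)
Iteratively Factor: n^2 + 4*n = (n + 4)*(n)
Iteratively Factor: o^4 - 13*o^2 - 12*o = (o + 3)*(o^3 - 3*o^2 - 4*o) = (o + 1)*(o + 3)*(o^2 - 4*o) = (o - 4)*(o + 1)*(o + 3)*(o)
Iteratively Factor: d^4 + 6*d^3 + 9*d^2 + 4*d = (d + 1)*(d^3 + 5*d^2 + 4*d) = (d + 1)*(d + 4)*(d^2 + d) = d*(d + 1)*(d + 4)*(d + 1)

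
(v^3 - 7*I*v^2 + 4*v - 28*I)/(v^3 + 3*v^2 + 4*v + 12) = (v - 7*I)/(v + 3)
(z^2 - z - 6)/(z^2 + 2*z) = (z - 3)/z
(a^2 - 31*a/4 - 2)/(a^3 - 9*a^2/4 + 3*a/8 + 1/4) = 2*(a - 8)/(2*a^2 - 5*a + 2)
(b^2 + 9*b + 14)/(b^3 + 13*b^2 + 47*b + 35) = (b + 2)/(b^2 + 6*b + 5)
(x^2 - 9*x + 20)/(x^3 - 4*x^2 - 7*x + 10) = (x - 4)/(x^2 + x - 2)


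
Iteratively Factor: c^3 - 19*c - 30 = (c + 3)*(c^2 - 3*c - 10) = (c - 5)*(c + 3)*(c + 2)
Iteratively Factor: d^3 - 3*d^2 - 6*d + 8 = (d + 2)*(d^2 - 5*d + 4) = (d - 1)*(d + 2)*(d - 4)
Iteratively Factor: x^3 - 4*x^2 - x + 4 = (x + 1)*(x^2 - 5*x + 4) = (x - 1)*(x + 1)*(x - 4)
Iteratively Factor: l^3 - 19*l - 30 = (l - 5)*(l^2 + 5*l + 6) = (l - 5)*(l + 2)*(l + 3)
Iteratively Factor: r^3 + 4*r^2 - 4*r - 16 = (r + 2)*(r^2 + 2*r - 8) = (r - 2)*(r + 2)*(r + 4)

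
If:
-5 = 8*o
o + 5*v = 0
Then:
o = -5/8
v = 1/8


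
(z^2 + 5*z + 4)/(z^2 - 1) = (z + 4)/(z - 1)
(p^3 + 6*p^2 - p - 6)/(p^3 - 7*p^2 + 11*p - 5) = (p^2 + 7*p + 6)/(p^2 - 6*p + 5)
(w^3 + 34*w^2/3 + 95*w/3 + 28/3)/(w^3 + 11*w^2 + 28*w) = (w + 1/3)/w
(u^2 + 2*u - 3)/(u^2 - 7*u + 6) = (u + 3)/(u - 6)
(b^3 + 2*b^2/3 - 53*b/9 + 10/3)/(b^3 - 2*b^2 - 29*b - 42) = (9*b^2 - 21*b + 10)/(9*(b^2 - 5*b - 14))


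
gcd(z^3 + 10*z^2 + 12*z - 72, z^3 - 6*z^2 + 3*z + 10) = z - 2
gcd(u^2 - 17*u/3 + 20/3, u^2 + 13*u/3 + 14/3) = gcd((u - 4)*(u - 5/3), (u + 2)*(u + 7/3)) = 1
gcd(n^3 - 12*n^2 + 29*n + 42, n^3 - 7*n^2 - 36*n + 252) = n^2 - 13*n + 42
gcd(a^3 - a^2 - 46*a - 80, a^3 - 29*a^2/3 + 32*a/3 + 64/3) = a - 8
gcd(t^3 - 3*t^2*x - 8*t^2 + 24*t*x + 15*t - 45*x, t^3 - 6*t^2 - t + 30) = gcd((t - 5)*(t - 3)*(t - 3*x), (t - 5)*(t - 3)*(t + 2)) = t^2 - 8*t + 15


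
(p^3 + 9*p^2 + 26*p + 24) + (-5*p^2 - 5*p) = p^3 + 4*p^2 + 21*p + 24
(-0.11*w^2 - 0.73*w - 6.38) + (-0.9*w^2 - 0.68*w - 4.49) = -1.01*w^2 - 1.41*w - 10.87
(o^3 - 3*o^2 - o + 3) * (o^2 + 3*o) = o^5 - 10*o^3 + 9*o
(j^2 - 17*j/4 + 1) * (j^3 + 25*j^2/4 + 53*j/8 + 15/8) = j^5 + 2*j^4 - 303*j^3/16 - 641*j^2/32 - 43*j/32 + 15/8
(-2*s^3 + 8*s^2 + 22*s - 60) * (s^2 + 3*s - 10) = -2*s^5 + 2*s^4 + 66*s^3 - 74*s^2 - 400*s + 600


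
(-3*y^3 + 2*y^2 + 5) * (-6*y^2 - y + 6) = 18*y^5 - 9*y^4 - 20*y^3 - 18*y^2 - 5*y + 30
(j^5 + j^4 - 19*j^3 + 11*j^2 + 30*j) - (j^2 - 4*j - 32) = j^5 + j^4 - 19*j^3 + 10*j^2 + 34*j + 32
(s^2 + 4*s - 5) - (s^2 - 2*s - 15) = 6*s + 10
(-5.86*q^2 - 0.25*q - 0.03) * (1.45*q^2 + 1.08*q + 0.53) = -8.497*q^4 - 6.6913*q^3 - 3.4193*q^2 - 0.1649*q - 0.0159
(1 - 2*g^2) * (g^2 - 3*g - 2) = -2*g^4 + 6*g^3 + 5*g^2 - 3*g - 2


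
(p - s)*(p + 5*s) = p^2 + 4*p*s - 5*s^2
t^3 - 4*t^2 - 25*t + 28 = (t - 7)*(t - 1)*(t + 4)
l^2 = l^2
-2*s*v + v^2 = v*(-2*s + v)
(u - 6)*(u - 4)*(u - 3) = u^3 - 13*u^2 + 54*u - 72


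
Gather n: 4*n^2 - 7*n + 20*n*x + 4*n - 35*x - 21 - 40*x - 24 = 4*n^2 + n*(20*x - 3) - 75*x - 45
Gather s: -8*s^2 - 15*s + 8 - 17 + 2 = -8*s^2 - 15*s - 7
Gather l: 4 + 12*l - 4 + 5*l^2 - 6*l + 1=5*l^2 + 6*l + 1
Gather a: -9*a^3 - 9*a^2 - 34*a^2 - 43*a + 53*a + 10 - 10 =-9*a^3 - 43*a^2 + 10*a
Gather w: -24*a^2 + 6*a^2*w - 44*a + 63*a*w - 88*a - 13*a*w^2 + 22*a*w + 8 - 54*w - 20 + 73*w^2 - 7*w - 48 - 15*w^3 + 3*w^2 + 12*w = -24*a^2 - 132*a - 15*w^3 + w^2*(76 - 13*a) + w*(6*a^2 + 85*a - 49) - 60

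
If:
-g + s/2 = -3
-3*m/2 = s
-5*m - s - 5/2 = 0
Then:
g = 99/28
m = -5/7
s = 15/14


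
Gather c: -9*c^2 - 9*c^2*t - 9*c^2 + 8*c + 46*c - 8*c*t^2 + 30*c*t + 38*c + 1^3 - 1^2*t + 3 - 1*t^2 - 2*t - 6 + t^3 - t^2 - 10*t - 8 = c^2*(-9*t - 18) + c*(-8*t^2 + 30*t + 92) + t^3 - 2*t^2 - 13*t - 10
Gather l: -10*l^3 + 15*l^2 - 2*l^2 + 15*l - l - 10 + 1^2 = -10*l^3 + 13*l^2 + 14*l - 9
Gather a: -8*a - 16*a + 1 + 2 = 3 - 24*a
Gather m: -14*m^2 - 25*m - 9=-14*m^2 - 25*m - 9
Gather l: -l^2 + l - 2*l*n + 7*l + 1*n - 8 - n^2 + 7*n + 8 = -l^2 + l*(8 - 2*n) - n^2 + 8*n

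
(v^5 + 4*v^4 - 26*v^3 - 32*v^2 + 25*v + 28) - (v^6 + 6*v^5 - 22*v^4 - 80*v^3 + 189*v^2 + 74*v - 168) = -v^6 - 5*v^5 + 26*v^4 + 54*v^3 - 221*v^2 - 49*v + 196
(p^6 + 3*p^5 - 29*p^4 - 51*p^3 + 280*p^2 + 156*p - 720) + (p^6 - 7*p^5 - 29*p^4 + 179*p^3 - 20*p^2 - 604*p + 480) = 2*p^6 - 4*p^5 - 58*p^4 + 128*p^3 + 260*p^2 - 448*p - 240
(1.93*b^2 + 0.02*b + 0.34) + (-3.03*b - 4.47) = 1.93*b^2 - 3.01*b - 4.13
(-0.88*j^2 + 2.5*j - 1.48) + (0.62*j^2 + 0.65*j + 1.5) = -0.26*j^2 + 3.15*j + 0.02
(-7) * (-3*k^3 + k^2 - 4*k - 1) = 21*k^3 - 7*k^2 + 28*k + 7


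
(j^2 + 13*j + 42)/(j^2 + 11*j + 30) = (j + 7)/(j + 5)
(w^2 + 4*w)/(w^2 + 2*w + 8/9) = 9*w*(w + 4)/(9*w^2 + 18*w + 8)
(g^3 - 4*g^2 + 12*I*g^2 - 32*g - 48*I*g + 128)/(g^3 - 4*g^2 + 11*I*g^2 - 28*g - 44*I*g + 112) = (g + 8*I)/(g + 7*I)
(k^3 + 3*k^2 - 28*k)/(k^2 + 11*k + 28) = k*(k - 4)/(k + 4)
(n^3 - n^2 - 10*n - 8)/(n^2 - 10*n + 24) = (n^2 + 3*n + 2)/(n - 6)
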